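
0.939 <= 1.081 True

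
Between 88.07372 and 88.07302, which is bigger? 88.07372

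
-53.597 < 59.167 True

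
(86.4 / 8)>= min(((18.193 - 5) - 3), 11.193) True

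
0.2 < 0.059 False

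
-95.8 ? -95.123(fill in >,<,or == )<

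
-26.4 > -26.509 True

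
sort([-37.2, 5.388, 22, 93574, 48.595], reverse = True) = [93574, 48.595, 22, 5.388, -37.2]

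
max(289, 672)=672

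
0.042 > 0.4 False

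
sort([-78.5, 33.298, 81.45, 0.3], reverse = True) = [81.45, 33.298, 0.3, -78.5]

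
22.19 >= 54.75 False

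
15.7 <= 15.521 False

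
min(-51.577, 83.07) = -51.577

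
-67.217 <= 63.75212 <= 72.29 True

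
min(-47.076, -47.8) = -47.8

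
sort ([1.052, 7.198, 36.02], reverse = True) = [36.02, 7.198, 1.052]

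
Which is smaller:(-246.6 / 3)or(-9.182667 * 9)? (-9.182667 * 9)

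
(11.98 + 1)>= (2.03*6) True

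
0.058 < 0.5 True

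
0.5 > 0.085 True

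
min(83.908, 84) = 83.908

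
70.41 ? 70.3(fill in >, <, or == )>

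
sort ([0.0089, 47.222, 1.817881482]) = [0.0089, 1.817881482, 47.222]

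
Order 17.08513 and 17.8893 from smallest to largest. 17.08513, 17.8893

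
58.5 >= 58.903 False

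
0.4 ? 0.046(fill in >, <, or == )>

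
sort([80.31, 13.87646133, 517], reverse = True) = [517, 80.31, 13.87646133]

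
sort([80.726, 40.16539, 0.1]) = [0.1, 40.16539, 80.726]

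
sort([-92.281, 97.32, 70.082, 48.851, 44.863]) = [-92.281, 44.863, 48.851, 70.082, 97.32]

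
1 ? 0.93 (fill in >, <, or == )>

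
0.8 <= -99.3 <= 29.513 False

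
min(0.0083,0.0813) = 0.0083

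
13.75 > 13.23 True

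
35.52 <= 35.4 False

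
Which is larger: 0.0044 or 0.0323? 0.0323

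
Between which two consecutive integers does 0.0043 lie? 0 and 1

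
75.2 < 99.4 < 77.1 False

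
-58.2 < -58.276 False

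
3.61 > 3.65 False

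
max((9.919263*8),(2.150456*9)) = 79.354104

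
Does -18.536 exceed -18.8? Yes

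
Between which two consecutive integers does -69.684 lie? -70 and -69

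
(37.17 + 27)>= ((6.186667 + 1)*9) False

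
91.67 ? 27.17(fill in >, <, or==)>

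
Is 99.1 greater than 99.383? No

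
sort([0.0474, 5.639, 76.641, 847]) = [0.0474, 5.639, 76.641, 847]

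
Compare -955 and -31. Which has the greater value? -31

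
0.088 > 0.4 False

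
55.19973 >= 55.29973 False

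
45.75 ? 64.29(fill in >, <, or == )<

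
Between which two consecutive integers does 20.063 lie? 20 and 21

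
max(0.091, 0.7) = 0.7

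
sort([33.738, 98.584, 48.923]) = [33.738, 48.923, 98.584]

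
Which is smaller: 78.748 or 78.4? 78.4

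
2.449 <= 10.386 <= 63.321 True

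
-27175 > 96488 False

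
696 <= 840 True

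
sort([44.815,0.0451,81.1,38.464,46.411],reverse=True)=[81.1,46.411,44.815,38.464,0.0451]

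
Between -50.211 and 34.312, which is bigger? 34.312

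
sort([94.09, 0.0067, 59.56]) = [0.0067, 59.56, 94.09]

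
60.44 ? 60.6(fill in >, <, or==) <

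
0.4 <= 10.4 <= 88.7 True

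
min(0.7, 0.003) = 0.003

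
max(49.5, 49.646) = 49.646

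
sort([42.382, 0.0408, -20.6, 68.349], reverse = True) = [68.349, 42.382, 0.0408, -20.6]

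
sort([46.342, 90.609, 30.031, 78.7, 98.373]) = [30.031, 46.342, 78.7, 90.609, 98.373]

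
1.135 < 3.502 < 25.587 True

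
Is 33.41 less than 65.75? Yes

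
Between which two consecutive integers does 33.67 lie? 33 and 34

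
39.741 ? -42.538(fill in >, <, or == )>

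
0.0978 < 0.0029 False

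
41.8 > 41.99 False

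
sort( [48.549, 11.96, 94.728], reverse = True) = [94.728, 48.549, 11.96]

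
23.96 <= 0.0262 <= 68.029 False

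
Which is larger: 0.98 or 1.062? 1.062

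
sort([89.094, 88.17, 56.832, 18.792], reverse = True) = [89.094, 88.17, 56.832, 18.792]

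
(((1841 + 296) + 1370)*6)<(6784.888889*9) True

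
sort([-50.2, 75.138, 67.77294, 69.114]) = [-50.2, 67.77294, 69.114, 75.138]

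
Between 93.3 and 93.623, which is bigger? 93.623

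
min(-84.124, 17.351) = -84.124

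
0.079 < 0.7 True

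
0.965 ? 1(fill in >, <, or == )<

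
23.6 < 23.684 True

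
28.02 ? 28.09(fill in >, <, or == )<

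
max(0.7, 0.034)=0.7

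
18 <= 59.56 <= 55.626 False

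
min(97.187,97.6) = 97.187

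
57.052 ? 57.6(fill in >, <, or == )<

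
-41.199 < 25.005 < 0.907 False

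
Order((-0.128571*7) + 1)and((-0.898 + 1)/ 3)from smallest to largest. ((-0.898 + 1)/ 3), ((-0.128571*7) + 1)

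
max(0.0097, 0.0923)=0.0923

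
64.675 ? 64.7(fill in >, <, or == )<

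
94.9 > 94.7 True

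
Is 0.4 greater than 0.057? Yes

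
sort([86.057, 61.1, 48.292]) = [48.292, 61.1, 86.057]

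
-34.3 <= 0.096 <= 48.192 True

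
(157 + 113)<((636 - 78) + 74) True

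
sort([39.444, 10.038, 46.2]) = [10.038, 39.444, 46.2]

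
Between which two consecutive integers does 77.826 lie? 77 and 78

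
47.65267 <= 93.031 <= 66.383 False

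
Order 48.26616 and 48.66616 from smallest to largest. 48.26616, 48.66616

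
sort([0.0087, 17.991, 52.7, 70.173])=[0.0087, 17.991, 52.7, 70.173]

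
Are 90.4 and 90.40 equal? Yes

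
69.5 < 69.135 False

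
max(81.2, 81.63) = 81.63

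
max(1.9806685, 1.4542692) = 1.9806685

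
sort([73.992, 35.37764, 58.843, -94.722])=[-94.722, 35.37764, 58.843, 73.992]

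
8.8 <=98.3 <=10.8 False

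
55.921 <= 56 True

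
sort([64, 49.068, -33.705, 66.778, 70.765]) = [-33.705, 49.068, 64, 66.778, 70.765]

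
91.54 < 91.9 True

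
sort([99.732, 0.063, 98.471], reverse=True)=[99.732, 98.471, 0.063]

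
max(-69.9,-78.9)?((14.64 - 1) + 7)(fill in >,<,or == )<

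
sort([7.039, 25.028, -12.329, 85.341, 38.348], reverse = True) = [85.341, 38.348, 25.028, 7.039, -12.329]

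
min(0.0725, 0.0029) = 0.0029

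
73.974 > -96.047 True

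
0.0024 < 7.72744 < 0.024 False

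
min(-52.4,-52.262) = -52.4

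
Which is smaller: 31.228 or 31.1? 31.1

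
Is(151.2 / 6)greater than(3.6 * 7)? No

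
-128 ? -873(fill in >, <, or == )>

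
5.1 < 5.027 False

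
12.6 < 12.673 True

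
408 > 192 True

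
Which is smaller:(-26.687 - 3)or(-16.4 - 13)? (-26.687 - 3)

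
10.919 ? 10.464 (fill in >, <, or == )>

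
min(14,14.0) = 14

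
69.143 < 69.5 True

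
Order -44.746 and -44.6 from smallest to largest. -44.746, -44.6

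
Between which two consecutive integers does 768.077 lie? 768 and 769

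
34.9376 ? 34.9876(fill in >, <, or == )<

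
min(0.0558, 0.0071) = 0.0071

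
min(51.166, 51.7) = 51.166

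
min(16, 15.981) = 15.981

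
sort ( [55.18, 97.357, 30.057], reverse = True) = [97.357, 55.18, 30.057]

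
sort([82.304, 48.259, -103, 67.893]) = [-103, 48.259, 67.893, 82.304]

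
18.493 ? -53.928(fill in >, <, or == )>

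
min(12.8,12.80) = 12.8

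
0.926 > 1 False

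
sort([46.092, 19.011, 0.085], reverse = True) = [46.092, 19.011, 0.085]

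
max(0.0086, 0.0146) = 0.0146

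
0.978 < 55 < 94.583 True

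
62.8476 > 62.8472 True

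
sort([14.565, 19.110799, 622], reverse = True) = [622, 19.110799, 14.565]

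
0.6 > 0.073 True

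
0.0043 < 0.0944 True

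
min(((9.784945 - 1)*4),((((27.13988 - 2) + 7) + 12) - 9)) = 35.13978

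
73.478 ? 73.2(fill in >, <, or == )>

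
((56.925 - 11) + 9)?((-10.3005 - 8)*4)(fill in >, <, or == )>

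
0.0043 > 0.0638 False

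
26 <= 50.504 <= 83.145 True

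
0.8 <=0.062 False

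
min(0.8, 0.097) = 0.097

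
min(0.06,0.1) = 0.06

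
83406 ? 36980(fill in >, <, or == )>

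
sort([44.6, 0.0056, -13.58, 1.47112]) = [-13.58, 0.0056, 1.47112, 44.6]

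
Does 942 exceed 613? Yes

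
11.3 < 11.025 False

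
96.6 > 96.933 False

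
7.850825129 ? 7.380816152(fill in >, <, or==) >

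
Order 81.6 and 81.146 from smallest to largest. 81.146,81.6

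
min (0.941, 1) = 0.941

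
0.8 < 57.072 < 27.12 False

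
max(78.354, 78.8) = 78.8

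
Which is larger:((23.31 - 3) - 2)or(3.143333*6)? (3.143333*6)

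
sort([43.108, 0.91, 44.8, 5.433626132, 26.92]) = [0.91, 5.433626132, 26.92, 43.108, 44.8]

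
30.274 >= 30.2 True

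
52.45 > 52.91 False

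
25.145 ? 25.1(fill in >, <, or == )>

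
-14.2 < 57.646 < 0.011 False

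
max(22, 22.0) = 22.0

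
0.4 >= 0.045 True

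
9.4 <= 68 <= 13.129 False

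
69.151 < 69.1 False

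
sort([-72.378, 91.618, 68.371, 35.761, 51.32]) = [-72.378, 35.761, 51.32, 68.371, 91.618]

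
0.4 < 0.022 False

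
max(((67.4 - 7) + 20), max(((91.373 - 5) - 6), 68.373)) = 80.4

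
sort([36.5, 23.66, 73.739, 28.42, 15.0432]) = [15.0432, 23.66, 28.42, 36.5, 73.739]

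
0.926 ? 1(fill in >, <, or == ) <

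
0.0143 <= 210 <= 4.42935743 False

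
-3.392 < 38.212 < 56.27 True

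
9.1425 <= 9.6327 True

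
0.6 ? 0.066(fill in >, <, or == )>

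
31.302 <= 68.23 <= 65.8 False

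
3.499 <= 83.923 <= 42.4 False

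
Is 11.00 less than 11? No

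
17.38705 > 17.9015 False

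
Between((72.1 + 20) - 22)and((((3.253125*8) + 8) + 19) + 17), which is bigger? ((72.1 + 20) - 22)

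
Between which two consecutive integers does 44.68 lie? 44 and 45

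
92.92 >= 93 False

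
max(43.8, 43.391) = 43.8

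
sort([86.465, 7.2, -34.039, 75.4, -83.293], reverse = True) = [86.465, 75.4, 7.2, -34.039, -83.293]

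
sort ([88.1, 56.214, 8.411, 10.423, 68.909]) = [8.411, 10.423, 56.214, 68.909, 88.1]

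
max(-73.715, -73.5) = -73.5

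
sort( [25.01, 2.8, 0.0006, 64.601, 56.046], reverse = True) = [64.601, 56.046, 25.01, 2.8, 0.0006]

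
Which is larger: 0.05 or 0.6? 0.6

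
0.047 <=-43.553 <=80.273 False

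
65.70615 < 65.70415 False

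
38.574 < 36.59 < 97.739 False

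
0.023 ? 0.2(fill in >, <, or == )<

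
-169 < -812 False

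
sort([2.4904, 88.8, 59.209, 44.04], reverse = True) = [88.8, 59.209, 44.04, 2.4904]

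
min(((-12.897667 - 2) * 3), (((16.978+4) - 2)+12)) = -44.693001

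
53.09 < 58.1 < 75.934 True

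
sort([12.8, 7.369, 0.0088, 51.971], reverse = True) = [51.971, 12.8, 7.369, 0.0088]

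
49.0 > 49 False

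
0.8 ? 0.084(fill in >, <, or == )>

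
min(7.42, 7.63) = 7.42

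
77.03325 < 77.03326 True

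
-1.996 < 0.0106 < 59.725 True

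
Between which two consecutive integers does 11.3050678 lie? 11 and 12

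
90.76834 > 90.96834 False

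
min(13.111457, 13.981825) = 13.111457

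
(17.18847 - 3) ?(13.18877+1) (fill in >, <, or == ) <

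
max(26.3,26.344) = 26.344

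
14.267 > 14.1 True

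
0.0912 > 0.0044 True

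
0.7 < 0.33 False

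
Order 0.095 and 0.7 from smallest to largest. 0.095, 0.7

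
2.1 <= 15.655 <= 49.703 True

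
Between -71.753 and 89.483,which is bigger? 89.483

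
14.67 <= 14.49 False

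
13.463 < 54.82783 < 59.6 True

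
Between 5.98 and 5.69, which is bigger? 5.98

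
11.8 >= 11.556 True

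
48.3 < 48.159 False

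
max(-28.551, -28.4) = -28.4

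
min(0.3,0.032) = 0.032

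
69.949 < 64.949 False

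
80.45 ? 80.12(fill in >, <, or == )>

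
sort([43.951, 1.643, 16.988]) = [1.643, 16.988, 43.951]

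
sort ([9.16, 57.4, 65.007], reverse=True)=[65.007, 57.4, 9.16]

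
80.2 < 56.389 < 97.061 False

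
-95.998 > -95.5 False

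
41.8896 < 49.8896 True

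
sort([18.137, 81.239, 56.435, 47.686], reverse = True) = [81.239, 56.435, 47.686, 18.137]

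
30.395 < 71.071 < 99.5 True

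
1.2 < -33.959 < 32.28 False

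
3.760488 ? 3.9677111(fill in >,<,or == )<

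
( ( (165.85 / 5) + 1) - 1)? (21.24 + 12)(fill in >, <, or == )<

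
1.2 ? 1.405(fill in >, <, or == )<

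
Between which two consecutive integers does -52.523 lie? -53 and -52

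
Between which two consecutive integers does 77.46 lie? 77 and 78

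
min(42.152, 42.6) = 42.152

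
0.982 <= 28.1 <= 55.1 True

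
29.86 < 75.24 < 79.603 True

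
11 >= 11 True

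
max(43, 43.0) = 43.0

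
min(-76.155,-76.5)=-76.5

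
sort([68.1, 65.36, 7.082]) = [7.082, 65.36, 68.1]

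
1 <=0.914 False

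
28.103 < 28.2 True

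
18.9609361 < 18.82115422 False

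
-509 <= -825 False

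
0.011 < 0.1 True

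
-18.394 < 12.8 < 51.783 True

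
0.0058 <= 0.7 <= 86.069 True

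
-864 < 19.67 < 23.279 True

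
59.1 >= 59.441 False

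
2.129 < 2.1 False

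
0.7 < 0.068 False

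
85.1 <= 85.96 True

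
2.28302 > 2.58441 False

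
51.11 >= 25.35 True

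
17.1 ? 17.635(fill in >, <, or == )<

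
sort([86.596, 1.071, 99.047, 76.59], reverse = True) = [99.047, 86.596, 76.59, 1.071]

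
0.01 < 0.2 True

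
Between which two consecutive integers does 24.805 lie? 24 and 25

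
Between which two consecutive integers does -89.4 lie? -90 and -89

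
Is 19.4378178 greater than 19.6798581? No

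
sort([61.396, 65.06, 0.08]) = [0.08, 61.396, 65.06]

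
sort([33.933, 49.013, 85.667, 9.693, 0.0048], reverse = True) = [85.667, 49.013, 33.933, 9.693, 0.0048]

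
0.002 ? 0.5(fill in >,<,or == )<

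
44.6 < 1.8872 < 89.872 False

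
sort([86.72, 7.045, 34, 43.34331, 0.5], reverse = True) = [86.72, 43.34331, 34, 7.045, 0.5]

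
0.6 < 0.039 False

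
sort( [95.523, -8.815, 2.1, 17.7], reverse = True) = [95.523, 17.7, 2.1, -8.815]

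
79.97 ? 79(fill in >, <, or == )>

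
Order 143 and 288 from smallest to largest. 143, 288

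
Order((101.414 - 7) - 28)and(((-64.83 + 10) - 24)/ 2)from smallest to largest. (((-64.83 + 10) - 24)/ 2),((101.414 - 7) - 28)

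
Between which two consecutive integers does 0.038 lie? 0 and 1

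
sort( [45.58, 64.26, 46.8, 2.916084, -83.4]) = [-83.4, 2.916084, 45.58, 46.8, 64.26]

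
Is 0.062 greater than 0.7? No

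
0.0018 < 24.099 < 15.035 False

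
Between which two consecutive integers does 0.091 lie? 0 and 1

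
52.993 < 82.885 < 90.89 True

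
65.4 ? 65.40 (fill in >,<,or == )==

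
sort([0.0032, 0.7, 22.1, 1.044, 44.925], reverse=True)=[44.925, 22.1, 1.044, 0.7, 0.0032]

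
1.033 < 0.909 False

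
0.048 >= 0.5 False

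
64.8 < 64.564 False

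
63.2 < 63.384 True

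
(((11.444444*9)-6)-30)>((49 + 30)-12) False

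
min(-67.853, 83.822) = -67.853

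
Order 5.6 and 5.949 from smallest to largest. 5.6, 5.949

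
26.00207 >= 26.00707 False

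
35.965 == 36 False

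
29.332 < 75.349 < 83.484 True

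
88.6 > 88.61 False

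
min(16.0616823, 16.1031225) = 16.0616823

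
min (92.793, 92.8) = 92.793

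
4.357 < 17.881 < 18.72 True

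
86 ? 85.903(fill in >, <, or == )>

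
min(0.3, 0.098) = 0.098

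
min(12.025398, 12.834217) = 12.025398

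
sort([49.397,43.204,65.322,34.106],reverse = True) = [65.322,49.397,43.204,34.106]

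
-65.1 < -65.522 False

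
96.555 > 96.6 False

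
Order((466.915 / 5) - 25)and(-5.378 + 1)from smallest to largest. (-5.378 + 1), ((466.915 / 5) - 25)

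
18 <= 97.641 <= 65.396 False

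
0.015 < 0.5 True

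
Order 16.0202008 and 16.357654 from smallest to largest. 16.0202008, 16.357654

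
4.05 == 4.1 False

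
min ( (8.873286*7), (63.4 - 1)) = 62.113002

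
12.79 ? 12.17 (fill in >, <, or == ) >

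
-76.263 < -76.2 True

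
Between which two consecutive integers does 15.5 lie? 15 and 16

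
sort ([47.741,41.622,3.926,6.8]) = [3.926,6.8,41.622,47.741]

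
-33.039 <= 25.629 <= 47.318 True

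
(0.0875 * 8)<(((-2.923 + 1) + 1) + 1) False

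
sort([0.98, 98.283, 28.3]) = [0.98, 28.3, 98.283]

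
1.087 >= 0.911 True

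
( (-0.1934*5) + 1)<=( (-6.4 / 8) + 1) True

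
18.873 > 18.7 True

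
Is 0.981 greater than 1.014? No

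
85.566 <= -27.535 False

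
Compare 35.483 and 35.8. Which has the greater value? 35.8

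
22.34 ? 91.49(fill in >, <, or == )<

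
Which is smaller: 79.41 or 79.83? 79.41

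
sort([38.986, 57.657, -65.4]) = [-65.4, 38.986, 57.657]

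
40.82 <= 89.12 True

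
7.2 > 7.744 False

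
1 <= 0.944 False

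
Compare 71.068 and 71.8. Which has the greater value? 71.8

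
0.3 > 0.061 True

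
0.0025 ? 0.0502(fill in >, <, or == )<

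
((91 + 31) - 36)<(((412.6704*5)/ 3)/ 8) False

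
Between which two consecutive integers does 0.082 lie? 0 and 1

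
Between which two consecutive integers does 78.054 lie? 78 and 79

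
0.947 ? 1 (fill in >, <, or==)<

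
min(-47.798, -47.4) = -47.798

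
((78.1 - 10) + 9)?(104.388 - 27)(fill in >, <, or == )<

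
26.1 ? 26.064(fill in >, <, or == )>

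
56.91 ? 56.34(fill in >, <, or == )>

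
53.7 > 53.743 False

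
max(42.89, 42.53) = 42.89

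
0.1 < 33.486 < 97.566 True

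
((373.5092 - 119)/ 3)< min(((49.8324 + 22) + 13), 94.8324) False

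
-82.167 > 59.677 False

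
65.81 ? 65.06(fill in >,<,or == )>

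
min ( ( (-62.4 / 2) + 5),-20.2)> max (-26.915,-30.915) True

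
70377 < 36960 False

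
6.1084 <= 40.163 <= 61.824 True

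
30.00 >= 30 True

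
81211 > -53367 True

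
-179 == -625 False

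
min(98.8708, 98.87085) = 98.8708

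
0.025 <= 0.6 True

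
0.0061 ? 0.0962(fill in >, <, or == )<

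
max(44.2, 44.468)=44.468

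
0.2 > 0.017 True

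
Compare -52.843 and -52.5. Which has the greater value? -52.5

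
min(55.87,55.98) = 55.87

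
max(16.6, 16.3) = 16.6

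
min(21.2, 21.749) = 21.2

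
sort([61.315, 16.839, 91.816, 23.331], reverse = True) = [91.816, 61.315, 23.331, 16.839]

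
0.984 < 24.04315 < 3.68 False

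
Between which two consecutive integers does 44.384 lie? 44 and 45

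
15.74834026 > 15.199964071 True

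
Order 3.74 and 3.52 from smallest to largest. 3.52, 3.74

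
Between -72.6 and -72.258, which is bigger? -72.258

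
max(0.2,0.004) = 0.2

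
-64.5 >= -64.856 True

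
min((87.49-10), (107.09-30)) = 77.09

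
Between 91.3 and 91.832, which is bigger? 91.832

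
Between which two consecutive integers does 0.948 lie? 0 and 1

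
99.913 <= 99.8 False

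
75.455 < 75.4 False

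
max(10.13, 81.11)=81.11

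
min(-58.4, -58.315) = -58.4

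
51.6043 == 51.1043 False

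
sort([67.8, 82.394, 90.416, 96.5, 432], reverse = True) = [432, 96.5, 90.416, 82.394, 67.8]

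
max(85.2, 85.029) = 85.2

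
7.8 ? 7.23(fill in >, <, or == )>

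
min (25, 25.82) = 25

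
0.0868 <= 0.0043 False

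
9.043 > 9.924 False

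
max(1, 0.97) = 1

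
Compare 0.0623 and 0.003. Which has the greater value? 0.0623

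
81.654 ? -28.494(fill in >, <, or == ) >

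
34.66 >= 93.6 False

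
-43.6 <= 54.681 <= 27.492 False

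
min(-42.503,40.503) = -42.503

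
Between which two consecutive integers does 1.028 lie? 1 and 2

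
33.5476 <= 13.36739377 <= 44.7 False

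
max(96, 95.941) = 96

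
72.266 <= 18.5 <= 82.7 False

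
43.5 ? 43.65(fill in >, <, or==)<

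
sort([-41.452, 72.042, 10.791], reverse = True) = [72.042, 10.791, -41.452]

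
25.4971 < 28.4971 True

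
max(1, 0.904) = 1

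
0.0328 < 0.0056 False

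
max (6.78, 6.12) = 6.78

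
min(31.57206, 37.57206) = 31.57206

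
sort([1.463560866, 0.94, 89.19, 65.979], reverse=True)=[89.19, 65.979, 1.463560866, 0.94]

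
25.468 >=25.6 False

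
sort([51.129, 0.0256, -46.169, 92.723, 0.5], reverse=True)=[92.723, 51.129, 0.5, 0.0256, -46.169]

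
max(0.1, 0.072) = 0.1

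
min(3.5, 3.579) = 3.5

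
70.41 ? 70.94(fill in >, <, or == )<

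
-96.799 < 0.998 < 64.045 True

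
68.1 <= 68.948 True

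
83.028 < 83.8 True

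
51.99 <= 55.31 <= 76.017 True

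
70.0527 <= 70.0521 False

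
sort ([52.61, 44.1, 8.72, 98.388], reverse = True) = [98.388, 52.61, 44.1, 8.72]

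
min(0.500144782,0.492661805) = 0.492661805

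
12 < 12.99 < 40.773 True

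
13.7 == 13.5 False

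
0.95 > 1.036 False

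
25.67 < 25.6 False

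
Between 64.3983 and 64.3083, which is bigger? 64.3983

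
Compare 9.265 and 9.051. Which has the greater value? 9.265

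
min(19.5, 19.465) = 19.465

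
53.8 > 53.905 False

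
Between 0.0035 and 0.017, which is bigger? 0.017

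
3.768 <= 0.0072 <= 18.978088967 False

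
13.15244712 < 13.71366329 True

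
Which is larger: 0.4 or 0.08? 0.4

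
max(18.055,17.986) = 18.055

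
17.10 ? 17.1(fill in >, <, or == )==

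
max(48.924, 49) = 49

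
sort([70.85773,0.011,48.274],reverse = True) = [70.85773,48.274,0.011]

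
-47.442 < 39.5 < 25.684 False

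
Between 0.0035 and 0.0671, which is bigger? 0.0671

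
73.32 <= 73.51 True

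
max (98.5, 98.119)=98.5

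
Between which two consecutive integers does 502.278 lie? 502 and 503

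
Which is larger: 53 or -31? 53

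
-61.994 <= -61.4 True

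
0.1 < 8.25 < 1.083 False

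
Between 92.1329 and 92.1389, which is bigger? 92.1389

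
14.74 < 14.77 True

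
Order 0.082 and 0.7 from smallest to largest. 0.082, 0.7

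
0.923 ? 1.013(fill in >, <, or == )<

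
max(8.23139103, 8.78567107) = 8.78567107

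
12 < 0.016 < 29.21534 False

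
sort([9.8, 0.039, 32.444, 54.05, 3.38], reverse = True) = [54.05, 32.444, 9.8, 3.38, 0.039]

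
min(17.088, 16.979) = 16.979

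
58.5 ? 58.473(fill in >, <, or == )>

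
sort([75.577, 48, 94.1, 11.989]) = [11.989, 48, 75.577, 94.1]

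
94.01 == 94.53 False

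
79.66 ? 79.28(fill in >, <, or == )>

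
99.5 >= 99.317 True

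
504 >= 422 True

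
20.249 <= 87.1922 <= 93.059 True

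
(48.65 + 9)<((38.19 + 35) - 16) False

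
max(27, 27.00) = 27.00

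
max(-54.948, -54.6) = -54.6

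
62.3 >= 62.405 False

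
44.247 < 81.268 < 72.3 False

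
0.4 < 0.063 False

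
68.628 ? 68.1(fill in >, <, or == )>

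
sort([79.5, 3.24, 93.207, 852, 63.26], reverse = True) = [852, 93.207, 79.5, 63.26, 3.24]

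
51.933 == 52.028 False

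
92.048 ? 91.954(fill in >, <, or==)>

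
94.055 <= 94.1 True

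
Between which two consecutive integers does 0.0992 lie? 0 and 1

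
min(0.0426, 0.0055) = 0.0055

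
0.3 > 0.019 True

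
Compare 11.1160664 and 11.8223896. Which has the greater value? 11.8223896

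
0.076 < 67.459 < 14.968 False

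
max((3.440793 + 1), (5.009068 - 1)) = 4.440793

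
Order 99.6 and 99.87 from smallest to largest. 99.6, 99.87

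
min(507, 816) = 507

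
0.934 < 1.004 True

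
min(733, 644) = 644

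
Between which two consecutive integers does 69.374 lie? 69 and 70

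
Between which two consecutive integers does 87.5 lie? 87 and 88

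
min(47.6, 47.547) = 47.547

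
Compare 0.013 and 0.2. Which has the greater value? 0.2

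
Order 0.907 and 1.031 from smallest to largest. 0.907, 1.031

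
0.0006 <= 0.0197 True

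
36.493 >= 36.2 True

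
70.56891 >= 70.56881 True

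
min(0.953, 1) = 0.953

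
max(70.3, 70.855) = 70.855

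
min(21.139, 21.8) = 21.139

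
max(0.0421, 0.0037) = 0.0421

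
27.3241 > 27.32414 False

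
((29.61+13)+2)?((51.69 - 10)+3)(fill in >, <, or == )<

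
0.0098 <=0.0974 True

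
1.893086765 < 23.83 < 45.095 True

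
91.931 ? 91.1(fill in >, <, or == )>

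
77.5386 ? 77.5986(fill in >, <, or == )<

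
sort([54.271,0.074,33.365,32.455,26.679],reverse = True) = [54.271,33.365,32.455,26.679,0.074]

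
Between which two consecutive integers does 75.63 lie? 75 and 76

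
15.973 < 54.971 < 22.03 False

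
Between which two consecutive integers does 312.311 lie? 312 and 313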